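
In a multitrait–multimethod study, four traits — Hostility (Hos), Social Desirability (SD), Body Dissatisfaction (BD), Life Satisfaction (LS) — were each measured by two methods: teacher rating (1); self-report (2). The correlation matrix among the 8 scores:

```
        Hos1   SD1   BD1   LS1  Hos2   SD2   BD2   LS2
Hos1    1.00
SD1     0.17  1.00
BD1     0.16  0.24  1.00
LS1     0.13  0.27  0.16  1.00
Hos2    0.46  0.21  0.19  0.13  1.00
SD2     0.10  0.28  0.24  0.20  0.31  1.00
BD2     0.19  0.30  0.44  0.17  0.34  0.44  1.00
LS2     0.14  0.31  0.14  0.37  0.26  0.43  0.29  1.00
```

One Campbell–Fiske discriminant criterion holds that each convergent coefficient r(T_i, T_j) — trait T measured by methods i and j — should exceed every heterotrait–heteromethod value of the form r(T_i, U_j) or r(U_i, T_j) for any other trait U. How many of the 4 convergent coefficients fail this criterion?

Each convergent coefficient versus the relevant comparison correlations:
Hos (methods 1·2): 0.46 vs {0.10, 0.21, 0.19, 0.19, 0.14, 0.13} → pass.
SD (methods 1·2): 0.28 vs {0.21, 0.10, 0.30, 0.24, 0.31, 0.20} → fail.
BD (methods 1·2): 0.44 vs {0.19, 0.19, 0.24, 0.30, 0.14, 0.17} → pass.
LS (methods 1·2): 0.37 vs {0.13, 0.14, 0.20, 0.31, 0.17, 0.14} → pass.
1 of 4 fail.

1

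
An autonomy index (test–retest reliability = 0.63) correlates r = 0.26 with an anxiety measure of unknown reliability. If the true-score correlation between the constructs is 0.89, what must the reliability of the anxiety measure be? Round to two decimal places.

r_true = r_obs / √(r_xx · r_yy) ⇒ 0.89 = 0.26 / √(0.63 · r_yy).
√(0.63 · r_yy) = 0.26 / 0.89 = 0.2921; 0.63 · r_yy = 0.0853; r_yy = 0.0853 / 0.63 ≈ 0.14.

0.14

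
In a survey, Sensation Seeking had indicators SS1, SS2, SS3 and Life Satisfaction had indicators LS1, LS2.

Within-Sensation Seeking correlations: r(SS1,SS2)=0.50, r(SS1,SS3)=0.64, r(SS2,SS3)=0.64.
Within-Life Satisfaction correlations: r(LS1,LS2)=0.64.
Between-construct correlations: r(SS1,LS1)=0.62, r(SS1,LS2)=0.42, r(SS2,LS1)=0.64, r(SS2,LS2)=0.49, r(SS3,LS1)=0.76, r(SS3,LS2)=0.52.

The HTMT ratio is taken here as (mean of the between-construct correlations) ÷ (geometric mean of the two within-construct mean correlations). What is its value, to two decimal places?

0.93

Mean heterotrait r = 3.45/6 = 0.5750.
Mean within-SS = 1.78/3 = 0.5933; mean within-LS = 0.64/1 = 0.6400.
Geometric mean = √(0.5933 × 0.6400) = 0.6162.
HTMT = 0.5750 / 0.6162 = 0.93.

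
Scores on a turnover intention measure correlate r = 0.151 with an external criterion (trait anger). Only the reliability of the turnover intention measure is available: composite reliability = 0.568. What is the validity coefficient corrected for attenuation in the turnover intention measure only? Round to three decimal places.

0.200

Single correction: r_c = r_obs / √r_xx = 0.151 / √0.568 = 0.151 / 0.7537 ≈ 0.200.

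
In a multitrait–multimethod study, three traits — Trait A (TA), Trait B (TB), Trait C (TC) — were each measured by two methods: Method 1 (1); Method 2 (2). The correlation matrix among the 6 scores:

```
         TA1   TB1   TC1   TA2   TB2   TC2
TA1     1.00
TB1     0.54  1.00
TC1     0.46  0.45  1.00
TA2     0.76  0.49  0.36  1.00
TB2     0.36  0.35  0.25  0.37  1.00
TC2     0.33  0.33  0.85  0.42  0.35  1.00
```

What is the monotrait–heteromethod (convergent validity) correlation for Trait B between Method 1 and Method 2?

Same trait (TB), different methods: r(TB1, TB2) = 0.35.

0.35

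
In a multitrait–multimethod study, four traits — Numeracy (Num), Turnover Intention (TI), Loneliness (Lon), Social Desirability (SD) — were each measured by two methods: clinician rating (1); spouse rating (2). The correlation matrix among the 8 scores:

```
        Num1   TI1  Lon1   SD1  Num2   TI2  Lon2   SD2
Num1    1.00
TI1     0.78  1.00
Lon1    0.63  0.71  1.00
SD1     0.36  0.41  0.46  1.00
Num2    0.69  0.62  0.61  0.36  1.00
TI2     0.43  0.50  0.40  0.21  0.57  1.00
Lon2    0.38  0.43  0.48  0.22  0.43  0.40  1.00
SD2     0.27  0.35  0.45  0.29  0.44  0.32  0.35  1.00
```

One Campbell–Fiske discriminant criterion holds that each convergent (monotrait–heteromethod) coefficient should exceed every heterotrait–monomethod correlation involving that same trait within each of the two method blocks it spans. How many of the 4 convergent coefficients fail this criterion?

4

Each convergent coefficient versus the relevant comparison correlations:
Num (methods 1·2): 0.69 vs {0.78, 0.57, 0.63, 0.43, 0.36, 0.44} → fail.
TI (methods 1·2): 0.50 vs {0.78, 0.57, 0.71, 0.40, 0.41, 0.32} → fail.
Lon (methods 1·2): 0.48 vs {0.63, 0.43, 0.71, 0.40, 0.46, 0.35} → fail.
SD (methods 1·2): 0.29 vs {0.36, 0.44, 0.41, 0.32, 0.46, 0.35} → fail.
4 of 4 fail.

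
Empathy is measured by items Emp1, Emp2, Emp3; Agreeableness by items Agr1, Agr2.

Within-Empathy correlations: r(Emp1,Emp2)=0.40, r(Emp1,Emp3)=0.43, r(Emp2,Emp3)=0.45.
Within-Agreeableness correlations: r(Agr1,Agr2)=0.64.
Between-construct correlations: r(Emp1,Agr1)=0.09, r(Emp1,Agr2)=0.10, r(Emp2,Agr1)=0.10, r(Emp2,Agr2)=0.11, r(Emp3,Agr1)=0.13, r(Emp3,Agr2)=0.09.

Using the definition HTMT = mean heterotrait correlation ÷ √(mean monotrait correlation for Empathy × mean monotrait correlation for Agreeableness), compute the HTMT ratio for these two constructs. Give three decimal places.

Between-construct mean = 0.62/6 = 0.1033.
Mean within-Emp = 1.28/3 = 0.4267; mean within-Agr = 0.64/1 = 0.6400.
Geometric mean = √(0.4267 × 0.6400) = 0.5226.
HTMT = 0.1033 / 0.5226 = 0.198.

0.198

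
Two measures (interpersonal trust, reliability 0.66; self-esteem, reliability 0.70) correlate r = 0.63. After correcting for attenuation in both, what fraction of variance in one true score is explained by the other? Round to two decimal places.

0.86

Disattenuated r = 0.63 / √(0.66 × 0.70) = 0.63 / 0.6797 = 0.9269.
Shared true-score variance = 0.9269² = 0.8591 ≈ 0.86.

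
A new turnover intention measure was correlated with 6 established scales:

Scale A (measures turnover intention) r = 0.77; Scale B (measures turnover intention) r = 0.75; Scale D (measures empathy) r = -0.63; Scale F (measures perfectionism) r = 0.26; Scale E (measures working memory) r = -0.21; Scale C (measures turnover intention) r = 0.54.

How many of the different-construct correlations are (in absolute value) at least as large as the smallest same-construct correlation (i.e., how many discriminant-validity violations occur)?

Convergent (same construct = turnover intention): Scale A, Scale B, Scale C.
Smallest convergent = 0.54. Discriminant |r|: 0.63, 0.26, 0.21; count ≥ 0.54 → 1.

1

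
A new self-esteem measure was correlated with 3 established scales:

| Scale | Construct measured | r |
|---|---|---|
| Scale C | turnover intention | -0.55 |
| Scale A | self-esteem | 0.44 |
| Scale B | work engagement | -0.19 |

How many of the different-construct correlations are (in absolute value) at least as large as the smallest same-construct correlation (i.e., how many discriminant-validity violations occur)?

Convergent (same construct = self-esteem): Scale A.
Smallest convergent = 0.44. Discriminant |r|: 0.55, 0.19; count ≥ 0.44 → 1.

1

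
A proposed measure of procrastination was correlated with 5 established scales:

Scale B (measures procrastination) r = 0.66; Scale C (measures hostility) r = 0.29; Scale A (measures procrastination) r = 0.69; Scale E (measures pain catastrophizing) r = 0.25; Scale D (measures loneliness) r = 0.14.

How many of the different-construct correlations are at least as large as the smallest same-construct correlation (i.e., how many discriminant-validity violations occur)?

0

Convergent (same construct = procrastination): Scale B, Scale A.
Smallest convergent = 0.66. Discriminant values: 0.29, 0.25, 0.14; count ≥ 0.66 → 0.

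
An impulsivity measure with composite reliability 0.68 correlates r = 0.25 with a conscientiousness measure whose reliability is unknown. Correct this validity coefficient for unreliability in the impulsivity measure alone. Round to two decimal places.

0.30

Single correction: r_c = r_obs / √r_xx = 0.25 / √0.68 = 0.25 / 0.8246 ≈ 0.30.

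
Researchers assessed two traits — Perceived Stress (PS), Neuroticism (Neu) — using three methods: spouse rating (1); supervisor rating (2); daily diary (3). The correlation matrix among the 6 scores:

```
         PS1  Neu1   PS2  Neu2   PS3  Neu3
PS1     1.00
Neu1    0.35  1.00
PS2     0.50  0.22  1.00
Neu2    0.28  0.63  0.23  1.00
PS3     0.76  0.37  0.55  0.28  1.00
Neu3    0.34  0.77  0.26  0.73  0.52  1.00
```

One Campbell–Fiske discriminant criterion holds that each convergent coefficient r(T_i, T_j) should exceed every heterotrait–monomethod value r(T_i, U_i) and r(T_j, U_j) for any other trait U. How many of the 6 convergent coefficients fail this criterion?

Each convergent coefficient versus the relevant comparison correlations:
PS (methods 1·2): 0.50 vs {0.35, 0.23} → pass.
PS (methods 1·3): 0.76 vs {0.35, 0.52} → pass.
PS (methods 2·3): 0.55 vs {0.23, 0.52} → pass.
Neu (methods 1·2): 0.63 vs {0.35, 0.23} → pass.
Neu (methods 1·3): 0.77 vs {0.35, 0.52} → pass.
Neu (methods 2·3): 0.73 vs {0.23, 0.52} → pass.
0 of 6 fail.

0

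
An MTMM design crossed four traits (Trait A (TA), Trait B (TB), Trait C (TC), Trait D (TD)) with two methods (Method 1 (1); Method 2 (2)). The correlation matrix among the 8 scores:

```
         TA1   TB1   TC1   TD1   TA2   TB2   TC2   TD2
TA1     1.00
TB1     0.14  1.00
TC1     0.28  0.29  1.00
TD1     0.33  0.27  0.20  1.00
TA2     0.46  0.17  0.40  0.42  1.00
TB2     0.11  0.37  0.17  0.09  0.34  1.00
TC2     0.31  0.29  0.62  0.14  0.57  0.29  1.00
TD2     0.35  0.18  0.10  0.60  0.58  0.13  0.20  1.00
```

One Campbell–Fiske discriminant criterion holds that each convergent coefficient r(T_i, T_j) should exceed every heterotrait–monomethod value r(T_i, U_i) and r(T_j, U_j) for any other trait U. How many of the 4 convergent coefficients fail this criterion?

Convergent coefficients and their comparison sets:
TA (methods 1·2): 0.46 vs {0.14, 0.34, 0.28, 0.57, 0.33, 0.58} → fail.
TB (methods 1·2): 0.37 vs {0.14, 0.34, 0.29, 0.29, 0.27, 0.13} → pass.
TC (methods 1·2): 0.62 vs {0.28, 0.57, 0.29, 0.29, 0.20, 0.20} → pass.
TD (methods 1·2): 0.60 vs {0.33, 0.58, 0.27, 0.13, 0.20, 0.20} → pass.
1 of 4 fail.

1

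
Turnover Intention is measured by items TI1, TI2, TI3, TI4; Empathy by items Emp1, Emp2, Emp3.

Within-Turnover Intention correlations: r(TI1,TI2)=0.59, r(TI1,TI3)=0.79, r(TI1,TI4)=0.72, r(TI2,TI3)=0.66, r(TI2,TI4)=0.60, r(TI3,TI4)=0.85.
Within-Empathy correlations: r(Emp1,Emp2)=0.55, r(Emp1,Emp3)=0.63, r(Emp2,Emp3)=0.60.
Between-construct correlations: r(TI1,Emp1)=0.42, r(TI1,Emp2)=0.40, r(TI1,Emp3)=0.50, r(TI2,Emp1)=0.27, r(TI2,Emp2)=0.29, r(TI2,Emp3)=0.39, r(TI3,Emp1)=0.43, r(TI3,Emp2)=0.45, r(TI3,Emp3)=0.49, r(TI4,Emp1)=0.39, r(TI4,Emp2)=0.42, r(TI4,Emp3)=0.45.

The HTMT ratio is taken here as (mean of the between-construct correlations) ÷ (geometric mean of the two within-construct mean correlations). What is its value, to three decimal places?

0.633

Between-construct mean = 4.90/12 = 0.4083.
Mean within-TI = 4.21/6 = 0.7017; mean within-Emp = 1.78/3 = 0.5933.
Geometric mean = √(0.7017 × 0.5933) = 0.6452.
HTMT = 0.4083 / 0.6452 = 0.633.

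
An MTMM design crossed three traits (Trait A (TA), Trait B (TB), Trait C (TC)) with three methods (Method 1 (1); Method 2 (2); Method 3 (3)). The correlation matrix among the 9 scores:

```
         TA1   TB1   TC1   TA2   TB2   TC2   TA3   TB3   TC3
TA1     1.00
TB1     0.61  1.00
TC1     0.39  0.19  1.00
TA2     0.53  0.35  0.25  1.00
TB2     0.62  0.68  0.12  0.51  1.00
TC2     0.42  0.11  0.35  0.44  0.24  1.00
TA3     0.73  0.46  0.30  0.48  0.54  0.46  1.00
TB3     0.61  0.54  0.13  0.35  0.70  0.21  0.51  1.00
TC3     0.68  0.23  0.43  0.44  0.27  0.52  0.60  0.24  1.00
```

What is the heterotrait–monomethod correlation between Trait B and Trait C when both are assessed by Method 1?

0.19

Different traits, same method: r(TB1, TC1) = 0.19.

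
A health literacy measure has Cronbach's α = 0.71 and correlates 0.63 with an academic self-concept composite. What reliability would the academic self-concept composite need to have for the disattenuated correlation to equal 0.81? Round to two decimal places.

r_true = r_obs / √(r_xx · r_yy) ⇒ 0.81 = 0.63 / √(0.71 · r_yy).
√(0.71 · r_yy) = 0.63 / 0.81 = 0.7778; 0.71 · r_yy = 0.6050; r_yy = 0.6050 / 0.71 ≈ 0.85.

0.85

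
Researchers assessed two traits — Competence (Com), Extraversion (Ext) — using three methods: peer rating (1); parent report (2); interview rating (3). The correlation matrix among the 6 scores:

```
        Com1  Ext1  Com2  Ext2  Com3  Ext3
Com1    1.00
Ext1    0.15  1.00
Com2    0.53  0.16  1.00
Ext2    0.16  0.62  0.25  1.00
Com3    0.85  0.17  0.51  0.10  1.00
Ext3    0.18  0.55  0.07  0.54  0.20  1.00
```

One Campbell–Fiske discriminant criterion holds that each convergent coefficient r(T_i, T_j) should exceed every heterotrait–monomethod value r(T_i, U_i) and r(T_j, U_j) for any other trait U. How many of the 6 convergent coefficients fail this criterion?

0

Each convergent coefficient versus the relevant comparison correlations:
Com (methods 1·2): 0.53 vs {0.15, 0.25} → pass.
Com (methods 1·3): 0.85 vs {0.15, 0.20} → pass.
Com (methods 2·3): 0.51 vs {0.25, 0.20} → pass.
Ext (methods 1·2): 0.62 vs {0.15, 0.25} → pass.
Ext (methods 1·3): 0.55 vs {0.15, 0.20} → pass.
Ext (methods 2·3): 0.54 vs {0.25, 0.20} → pass.
0 of 6 fail.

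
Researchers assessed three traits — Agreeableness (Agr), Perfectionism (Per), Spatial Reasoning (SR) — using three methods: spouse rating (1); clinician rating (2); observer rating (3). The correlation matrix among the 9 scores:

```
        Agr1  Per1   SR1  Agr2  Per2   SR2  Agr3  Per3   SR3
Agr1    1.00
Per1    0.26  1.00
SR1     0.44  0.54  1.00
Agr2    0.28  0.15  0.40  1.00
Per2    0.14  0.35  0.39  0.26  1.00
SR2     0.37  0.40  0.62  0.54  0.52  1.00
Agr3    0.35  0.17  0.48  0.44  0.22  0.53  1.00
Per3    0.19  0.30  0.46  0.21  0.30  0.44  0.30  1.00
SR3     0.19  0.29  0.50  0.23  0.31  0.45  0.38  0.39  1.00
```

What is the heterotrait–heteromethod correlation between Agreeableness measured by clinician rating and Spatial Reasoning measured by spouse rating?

Different traits and methods: r(Agr2, SR1) = 0.40.

0.40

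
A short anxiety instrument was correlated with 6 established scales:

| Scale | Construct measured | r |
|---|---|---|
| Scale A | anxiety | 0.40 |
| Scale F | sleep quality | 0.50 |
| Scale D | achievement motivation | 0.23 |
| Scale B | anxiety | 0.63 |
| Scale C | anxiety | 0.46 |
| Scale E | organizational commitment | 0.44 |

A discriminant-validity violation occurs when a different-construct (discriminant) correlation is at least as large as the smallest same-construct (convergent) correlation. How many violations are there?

2

Convergent (same construct = anxiety): Scale A, Scale B, Scale C.
Smallest convergent = 0.40. Discriminant values: 0.50, 0.23, 0.44; count ≥ 0.40 → 2.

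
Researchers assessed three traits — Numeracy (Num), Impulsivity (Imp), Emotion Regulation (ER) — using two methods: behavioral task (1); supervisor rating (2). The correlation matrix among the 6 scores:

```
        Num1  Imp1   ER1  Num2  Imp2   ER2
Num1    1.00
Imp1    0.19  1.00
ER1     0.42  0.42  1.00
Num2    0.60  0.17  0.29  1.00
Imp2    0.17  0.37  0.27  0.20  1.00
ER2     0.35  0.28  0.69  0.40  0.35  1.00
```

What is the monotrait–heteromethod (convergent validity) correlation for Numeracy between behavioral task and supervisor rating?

0.60

Same trait (Num), different methods: r(Num1, Num2) = 0.60.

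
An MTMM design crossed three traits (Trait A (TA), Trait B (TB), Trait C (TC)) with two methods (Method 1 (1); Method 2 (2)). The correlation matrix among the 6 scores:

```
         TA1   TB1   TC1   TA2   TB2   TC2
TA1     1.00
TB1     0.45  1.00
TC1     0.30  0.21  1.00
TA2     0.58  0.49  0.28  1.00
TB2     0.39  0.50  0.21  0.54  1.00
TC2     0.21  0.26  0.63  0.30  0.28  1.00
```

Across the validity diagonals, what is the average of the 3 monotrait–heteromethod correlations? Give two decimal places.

0.57

Convergent values: 0.58, 0.50, 0.63; mean = 1.71/3 = 0.57.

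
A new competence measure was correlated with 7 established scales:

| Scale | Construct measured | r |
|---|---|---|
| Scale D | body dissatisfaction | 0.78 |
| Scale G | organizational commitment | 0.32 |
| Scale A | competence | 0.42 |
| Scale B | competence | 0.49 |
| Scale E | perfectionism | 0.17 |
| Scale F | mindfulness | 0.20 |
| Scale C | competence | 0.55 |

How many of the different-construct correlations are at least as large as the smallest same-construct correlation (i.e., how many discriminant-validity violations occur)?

1

Convergent (same construct = competence): Scale A, Scale B, Scale C.
Smallest convergent = 0.42. Discriminant values: 0.78, 0.32, 0.17, 0.20; count ≥ 0.42 → 1.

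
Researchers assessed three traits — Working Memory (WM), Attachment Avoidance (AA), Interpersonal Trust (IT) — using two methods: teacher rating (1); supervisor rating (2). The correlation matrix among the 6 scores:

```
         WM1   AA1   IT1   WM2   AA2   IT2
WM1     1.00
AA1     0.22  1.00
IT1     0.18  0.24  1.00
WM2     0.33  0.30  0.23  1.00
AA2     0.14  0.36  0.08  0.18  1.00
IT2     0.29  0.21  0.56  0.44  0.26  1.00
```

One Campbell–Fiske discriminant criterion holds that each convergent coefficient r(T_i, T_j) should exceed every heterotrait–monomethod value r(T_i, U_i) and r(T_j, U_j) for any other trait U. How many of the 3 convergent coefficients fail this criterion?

1

Each convergent coefficient versus the relevant comparison correlations:
WM (methods 1·2): 0.33 vs {0.22, 0.18, 0.18, 0.44} → fail.
AA (methods 1·2): 0.36 vs {0.22, 0.18, 0.24, 0.26} → pass.
IT (methods 1·2): 0.56 vs {0.18, 0.44, 0.24, 0.26} → pass.
1 of 3 fail.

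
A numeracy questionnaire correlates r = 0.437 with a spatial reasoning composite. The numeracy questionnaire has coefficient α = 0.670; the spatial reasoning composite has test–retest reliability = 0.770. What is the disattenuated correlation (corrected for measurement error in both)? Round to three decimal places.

0.608

r_true = r_obs / √(r_xx · r_yy) = 0.437 / √(0.670 × 0.770) = 0.437 / √0.515900 = 0.437 / 0.7183 ≈ 0.608.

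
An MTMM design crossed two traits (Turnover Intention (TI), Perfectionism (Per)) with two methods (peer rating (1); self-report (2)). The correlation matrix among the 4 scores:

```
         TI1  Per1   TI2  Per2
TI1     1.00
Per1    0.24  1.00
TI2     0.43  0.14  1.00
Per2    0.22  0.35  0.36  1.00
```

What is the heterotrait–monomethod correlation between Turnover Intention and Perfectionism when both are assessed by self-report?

Different traits, same method: r(TI2, Per2) = 0.36.

0.36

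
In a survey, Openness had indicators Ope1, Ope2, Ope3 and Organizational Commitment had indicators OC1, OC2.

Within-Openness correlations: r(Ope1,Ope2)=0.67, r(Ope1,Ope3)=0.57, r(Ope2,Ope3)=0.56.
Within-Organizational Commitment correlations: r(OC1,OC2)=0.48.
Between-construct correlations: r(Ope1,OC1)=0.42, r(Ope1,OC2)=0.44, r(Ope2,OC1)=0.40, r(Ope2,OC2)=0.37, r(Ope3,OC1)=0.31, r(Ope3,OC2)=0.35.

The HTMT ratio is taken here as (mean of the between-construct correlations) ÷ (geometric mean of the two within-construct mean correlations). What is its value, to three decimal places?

0.711

Mean heterotrait r = 2.29/6 = 0.3817.
Mean within-Ope = 1.80/3 = 0.6000; mean within-OC = 0.48/1 = 0.4800.
Geometric mean = √(0.6000 × 0.4800) = 0.5367.
HTMT = 0.3817 / 0.5367 = 0.711.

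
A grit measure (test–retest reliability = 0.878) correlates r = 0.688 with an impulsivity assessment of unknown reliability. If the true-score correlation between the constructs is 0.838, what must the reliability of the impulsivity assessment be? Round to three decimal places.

0.768

r_true = r_obs / √(r_xx · r_yy) ⇒ 0.838 = 0.688 / √(0.878 · r_yy).
√(0.878 · r_yy) = 0.688 / 0.838 = 0.8210; 0.878 · r_yy = 0.6740; r_yy = 0.6740 / 0.878 ≈ 0.768.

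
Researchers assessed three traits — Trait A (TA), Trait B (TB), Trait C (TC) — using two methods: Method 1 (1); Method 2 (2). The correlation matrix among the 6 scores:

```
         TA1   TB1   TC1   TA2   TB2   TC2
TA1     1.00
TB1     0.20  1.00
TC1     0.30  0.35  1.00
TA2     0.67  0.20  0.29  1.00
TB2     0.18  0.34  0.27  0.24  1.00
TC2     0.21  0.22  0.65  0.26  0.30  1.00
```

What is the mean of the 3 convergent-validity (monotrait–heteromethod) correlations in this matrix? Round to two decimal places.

0.55

Convergent values: 0.67, 0.34, 0.65; mean = 1.66/3 = 0.55.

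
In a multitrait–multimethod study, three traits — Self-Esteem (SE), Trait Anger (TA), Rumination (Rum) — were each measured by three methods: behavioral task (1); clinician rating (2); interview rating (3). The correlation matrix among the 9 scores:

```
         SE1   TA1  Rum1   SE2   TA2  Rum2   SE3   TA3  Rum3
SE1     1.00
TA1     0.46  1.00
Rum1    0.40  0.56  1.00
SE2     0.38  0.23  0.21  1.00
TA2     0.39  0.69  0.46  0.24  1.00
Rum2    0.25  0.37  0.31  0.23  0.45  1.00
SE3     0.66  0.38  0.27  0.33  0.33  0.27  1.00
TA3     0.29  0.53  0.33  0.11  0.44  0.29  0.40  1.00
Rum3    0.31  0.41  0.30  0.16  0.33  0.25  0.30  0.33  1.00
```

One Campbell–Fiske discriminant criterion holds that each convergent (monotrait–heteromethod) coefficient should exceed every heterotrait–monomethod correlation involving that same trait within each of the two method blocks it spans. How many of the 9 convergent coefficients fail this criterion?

7

Each convergent coefficient versus the relevant comparison correlations:
SE (methods 1·2): 0.38 vs {0.46, 0.24, 0.40, 0.23} → fail.
SE (methods 1·3): 0.66 vs {0.46, 0.40, 0.40, 0.30} → pass.
SE (methods 2·3): 0.33 vs {0.24, 0.40, 0.23, 0.30} → fail.
TA (methods 1·2): 0.69 vs {0.46, 0.24, 0.56, 0.45} → pass.
TA (methods 1·3): 0.53 vs {0.46, 0.40, 0.56, 0.33} → fail.
TA (methods 2·3): 0.44 vs {0.24, 0.40, 0.45, 0.33} → fail.
Rum (methods 1·2): 0.31 vs {0.40, 0.23, 0.56, 0.45} → fail.
Rum (methods 1·3): 0.30 vs {0.40, 0.30, 0.56, 0.33} → fail.
Rum (methods 2·3): 0.25 vs {0.23, 0.30, 0.45, 0.33} → fail.
7 of 9 fail.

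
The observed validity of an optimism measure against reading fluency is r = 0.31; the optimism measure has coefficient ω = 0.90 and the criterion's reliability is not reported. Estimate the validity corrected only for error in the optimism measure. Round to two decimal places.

Single correction: r_c = r_obs / √r_xx = 0.31 / √0.90 = 0.31 / 0.9487 ≈ 0.33.

0.33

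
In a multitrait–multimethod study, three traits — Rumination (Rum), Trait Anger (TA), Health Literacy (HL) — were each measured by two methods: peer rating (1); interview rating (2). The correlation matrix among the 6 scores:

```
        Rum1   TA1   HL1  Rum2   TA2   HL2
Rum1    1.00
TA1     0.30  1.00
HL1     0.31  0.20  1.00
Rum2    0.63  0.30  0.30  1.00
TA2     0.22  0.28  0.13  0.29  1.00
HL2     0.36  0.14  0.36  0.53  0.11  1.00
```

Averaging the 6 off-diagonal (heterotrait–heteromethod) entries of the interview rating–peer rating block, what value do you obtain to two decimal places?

HTHM values (method 2 × method 1): 0.30, 0.30, 0.22, 0.13, 0.36, 0.14; mean = 1.45/6 = 0.24.

0.24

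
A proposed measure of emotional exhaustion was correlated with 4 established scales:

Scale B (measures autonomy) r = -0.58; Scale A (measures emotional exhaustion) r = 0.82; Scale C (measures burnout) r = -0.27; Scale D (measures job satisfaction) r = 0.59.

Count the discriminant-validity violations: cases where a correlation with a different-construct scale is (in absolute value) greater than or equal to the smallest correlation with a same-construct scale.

0

Convergent (same construct = emotional exhaustion): Scale A.
Smallest convergent = 0.82. Discriminant |r|: 0.58, 0.27, 0.59; count ≥ 0.82 → 0.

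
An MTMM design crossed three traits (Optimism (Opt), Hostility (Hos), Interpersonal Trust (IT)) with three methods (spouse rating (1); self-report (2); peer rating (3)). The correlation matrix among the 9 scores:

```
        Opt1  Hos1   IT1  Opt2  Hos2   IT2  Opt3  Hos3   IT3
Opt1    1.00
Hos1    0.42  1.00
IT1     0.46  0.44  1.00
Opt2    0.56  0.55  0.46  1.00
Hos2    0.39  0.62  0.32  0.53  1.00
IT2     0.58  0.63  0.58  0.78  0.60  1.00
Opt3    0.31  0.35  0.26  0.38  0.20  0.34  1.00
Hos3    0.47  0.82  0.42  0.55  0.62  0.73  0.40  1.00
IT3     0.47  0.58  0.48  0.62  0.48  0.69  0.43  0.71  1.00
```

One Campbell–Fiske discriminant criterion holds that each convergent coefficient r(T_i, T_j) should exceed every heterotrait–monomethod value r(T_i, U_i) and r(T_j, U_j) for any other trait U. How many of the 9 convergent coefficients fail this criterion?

Each convergent coefficient versus the relevant comparison correlations:
Opt (methods 1·2): 0.56 vs {0.42, 0.53, 0.46, 0.78} → fail.
Opt (methods 1·3): 0.31 vs {0.42, 0.40, 0.46, 0.43} → fail.
Opt (methods 2·3): 0.38 vs {0.53, 0.40, 0.78, 0.43} → fail.
Hos (methods 1·2): 0.62 vs {0.42, 0.53, 0.44, 0.60} → pass.
Hos (methods 1·3): 0.82 vs {0.42, 0.40, 0.44, 0.71} → pass.
Hos (methods 2·3): 0.62 vs {0.53, 0.40, 0.60, 0.71} → fail.
IT (methods 1·2): 0.58 vs {0.46, 0.78, 0.44, 0.60} → fail.
IT (methods 1·3): 0.48 vs {0.46, 0.43, 0.44, 0.71} → fail.
IT (methods 2·3): 0.69 vs {0.78, 0.43, 0.60, 0.71} → fail.
7 of 9 fail.

7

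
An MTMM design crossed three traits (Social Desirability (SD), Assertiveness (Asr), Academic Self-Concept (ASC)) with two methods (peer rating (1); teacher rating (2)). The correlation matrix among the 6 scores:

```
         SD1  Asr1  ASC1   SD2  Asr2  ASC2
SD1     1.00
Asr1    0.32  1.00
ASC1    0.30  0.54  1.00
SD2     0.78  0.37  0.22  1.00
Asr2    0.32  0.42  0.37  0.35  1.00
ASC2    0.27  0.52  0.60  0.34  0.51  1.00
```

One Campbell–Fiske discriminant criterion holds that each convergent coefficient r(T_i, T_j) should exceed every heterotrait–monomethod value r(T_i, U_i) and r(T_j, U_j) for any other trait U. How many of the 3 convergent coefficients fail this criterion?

Each convergent coefficient versus the relevant comparison correlations:
SD (methods 1·2): 0.78 vs {0.32, 0.35, 0.30, 0.34} → pass.
Asr (methods 1·2): 0.42 vs {0.32, 0.35, 0.54, 0.51} → fail.
ASC (methods 1·2): 0.60 vs {0.30, 0.34, 0.54, 0.51} → pass.
1 of 3 fail.

1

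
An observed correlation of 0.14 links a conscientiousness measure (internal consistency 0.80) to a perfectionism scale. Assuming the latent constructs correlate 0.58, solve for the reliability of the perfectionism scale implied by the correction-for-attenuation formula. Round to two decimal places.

0.07

r_true = r_obs / √(r_xx · r_yy) ⇒ 0.58 = 0.14 / √(0.80 · r_yy).
√(0.80 · r_yy) = 0.14 / 0.58 = 0.2414; 0.80 · r_yy = 0.0583; r_yy = 0.0583 / 0.80 ≈ 0.07.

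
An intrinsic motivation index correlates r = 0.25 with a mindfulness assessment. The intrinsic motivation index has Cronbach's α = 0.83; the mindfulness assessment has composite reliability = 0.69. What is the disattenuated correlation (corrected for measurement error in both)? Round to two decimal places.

0.33

r_true = r_obs / √(r_xx · r_yy) = 0.25 / √(0.83 × 0.69) = 0.25 / √0.5727 = 0.25 / 0.7568 ≈ 0.33.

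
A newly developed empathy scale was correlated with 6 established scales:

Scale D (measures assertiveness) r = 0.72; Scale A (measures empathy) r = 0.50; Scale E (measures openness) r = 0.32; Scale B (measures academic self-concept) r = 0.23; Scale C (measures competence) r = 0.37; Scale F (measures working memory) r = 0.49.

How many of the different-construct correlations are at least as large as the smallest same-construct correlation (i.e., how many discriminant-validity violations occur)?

1

Convergent (same construct = empathy): Scale A.
Smallest convergent = 0.50. Discriminant values: 0.72, 0.32, 0.23, 0.37, 0.49; count ≥ 0.50 → 1.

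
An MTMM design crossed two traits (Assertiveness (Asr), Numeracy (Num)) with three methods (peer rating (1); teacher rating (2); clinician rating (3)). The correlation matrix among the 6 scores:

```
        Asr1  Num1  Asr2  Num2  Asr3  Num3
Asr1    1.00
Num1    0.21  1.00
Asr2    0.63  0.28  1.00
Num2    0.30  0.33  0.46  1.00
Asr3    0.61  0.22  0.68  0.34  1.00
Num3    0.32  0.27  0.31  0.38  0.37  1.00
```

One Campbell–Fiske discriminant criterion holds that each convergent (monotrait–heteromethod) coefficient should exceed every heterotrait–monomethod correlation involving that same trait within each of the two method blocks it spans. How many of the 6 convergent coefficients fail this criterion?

Each convergent coefficient versus the relevant comparison correlations:
Asr (methods 1·2): 0.63 vs {0.21, 0.46} → pass.
Asr (methods 1·3): 0.61 vs {0.21, 0.37} → pass.
Asr (methods 2·3): 0.68 vs {0.46, 0.37} → pass.
Num (methods 1·2): 0.33 vs {0.21, 0.46} → fail.
Num (methods 1·3): 0.27 vs {0.21, 0.37} → fail.
Num (methods 2·3): 0.38 vs {0.46, 0.37} → fail.
3 of 6 fail.

3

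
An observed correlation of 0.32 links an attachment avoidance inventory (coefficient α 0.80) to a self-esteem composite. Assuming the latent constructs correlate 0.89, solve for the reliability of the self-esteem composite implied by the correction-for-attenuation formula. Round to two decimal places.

r_true = r_obs / √(r_xx · r_yy) ⇒ 0.89 = 0.32 / √(0.80 · r_yy).
√(0.80 · r_yy) = 0.32 / 0.89 = 0.3596; 0.80 · r_yy = 0.1293; r_yy = 0.1293 / 0.80 ≈ 0.16.

0.16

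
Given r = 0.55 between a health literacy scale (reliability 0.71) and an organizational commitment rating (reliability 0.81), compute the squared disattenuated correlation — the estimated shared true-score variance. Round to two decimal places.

Disattenuated r = 0.55 / √(0.71 × 0.81) = 0.55 / 0.7584 = 0.7252.
Shared true-score variance = 0.7252² = 0.5259 ≈ 0.53.

0.53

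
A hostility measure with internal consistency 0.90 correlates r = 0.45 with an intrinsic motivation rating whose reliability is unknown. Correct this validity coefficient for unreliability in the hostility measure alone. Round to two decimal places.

Single correction: r_c = r_obs / √r_xx = 0.45 / √0.90 = 0.45 / 0.9487 ≈ 0.47.

0.47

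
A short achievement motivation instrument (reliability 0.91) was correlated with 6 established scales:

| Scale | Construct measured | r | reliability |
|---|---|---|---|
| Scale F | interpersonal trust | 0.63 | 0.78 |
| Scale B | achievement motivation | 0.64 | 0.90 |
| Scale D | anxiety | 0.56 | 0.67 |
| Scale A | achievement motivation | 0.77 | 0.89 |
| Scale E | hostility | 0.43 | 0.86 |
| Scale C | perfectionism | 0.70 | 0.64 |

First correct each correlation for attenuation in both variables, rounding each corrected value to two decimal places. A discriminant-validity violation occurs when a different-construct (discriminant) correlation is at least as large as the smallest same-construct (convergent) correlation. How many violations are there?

Disattenuated r (r / √(r_scale · r_new)):
  Scale F (disc): 0.63 / √(0.78·0.91) = 0.75
  Scale B (conv): 0.64 / √(0.90·0.91) = 0.71
  Scale D (disc): 0.56 / √(0.67·0.91) = 0.72
  Scale A (conv): 0.77 / √(0.89·0.91) = 0.86
  Scale E (disc): 0.43 / √(0.86·0.91) = 0.49
  Scale C (disc): 0.70 / √(0.64·0.91) = 0.92
Smallest convergent = 0.71. Discriminant values: 0.75, 0.72, 0.49, 0.92; count ≥ 0.71 → 3.

3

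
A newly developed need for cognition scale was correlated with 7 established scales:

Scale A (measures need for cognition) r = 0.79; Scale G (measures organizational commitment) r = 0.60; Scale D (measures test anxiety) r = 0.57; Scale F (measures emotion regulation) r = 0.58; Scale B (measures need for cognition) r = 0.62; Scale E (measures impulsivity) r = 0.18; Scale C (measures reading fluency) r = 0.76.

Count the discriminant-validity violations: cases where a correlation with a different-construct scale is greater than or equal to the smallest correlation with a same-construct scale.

1

Convergent (same construct = need for cognition): Scale A, Scale B.
Smallest convergent = 0.62. Discriminant values: 0.60, 0.57, 0.58, 0.18, 0.76; count ≥ 0.62 → 1.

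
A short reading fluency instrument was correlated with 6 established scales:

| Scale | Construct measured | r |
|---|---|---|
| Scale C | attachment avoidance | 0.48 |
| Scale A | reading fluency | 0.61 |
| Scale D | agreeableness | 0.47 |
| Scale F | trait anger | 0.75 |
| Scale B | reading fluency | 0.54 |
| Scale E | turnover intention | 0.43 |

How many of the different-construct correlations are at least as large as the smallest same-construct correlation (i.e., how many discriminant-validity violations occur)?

Convergent (same construct = reading fluency): Scale A, Scale B.
Smallest convergent = 0.54. Discriminant values: 0.48, 0.47, 0.75, 0.43; count ≥ 0.54 → 1.

1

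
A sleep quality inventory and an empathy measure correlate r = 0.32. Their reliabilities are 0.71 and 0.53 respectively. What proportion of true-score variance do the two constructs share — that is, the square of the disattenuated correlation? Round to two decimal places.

0.27

Disattenuated r = 0.32 / √(0.71 × 0.53) = 0.32 / 0.6134 = 0.5217.
Shared true-score variance = 0.5217² = 0.2722 ≈ 0.27.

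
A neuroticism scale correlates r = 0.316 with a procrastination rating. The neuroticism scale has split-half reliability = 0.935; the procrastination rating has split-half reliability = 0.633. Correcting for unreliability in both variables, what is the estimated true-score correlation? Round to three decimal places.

r_true = r_obs / √(r_xx · r_yy) = 0.316 / √(0.935 × 0.633) = 0.316 / √0.591855 = 0.316 / 0.7693 ≈ 0.411.

0.411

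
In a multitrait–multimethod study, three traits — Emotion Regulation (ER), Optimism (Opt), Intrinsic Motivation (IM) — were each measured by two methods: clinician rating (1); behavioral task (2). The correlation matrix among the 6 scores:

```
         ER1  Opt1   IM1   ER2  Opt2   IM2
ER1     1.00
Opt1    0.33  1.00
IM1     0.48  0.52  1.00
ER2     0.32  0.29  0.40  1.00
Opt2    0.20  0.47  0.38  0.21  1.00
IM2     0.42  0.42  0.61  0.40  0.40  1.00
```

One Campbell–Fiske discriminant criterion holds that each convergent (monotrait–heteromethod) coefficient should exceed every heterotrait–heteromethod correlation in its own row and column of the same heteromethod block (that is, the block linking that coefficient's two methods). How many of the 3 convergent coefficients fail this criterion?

Convergent coefficients and their comparison sets:
ER (methods 1·2): 0.32 vs {0.20, 0.29, 0.42, 0.40} → fail.
Opt (methods 1·2): 0.47 vs {0.29, 0.20, 0.42, 0.38} → pass.
IM (methods 1·2): 0.61 vs {0.40, 0.42, 0.38, 0.42} → pass.
1 of 3 fail.

1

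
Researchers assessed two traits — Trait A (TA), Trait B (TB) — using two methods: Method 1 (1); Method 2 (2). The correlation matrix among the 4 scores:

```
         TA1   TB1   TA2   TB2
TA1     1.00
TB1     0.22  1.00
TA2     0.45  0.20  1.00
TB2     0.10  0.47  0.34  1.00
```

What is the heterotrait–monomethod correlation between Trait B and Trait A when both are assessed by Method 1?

Different traits, same method: r(TB1, TA1) = 0.22.

0.22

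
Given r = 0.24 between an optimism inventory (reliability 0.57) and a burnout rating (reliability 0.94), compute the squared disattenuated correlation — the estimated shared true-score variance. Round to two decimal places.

Disattenuated r = 0.24 / √(0.57 × 0.94) = 0.24 / 0.7320 = 0.3279.
Shared true-score variance = 0.3279² = 0.1075 ≈ 0.11.

0.11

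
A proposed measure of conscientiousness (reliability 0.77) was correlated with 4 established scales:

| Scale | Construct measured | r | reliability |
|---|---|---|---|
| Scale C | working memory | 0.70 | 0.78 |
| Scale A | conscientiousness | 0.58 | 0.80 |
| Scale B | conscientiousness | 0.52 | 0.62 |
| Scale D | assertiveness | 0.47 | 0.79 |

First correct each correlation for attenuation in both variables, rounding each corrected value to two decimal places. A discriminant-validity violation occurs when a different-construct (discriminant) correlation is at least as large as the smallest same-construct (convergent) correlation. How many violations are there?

1

Disattenuated r (r / √(r_scale · r_new)):
  Scale C (disc): 0.70 / √(0.78·0.77) = 0.90
  Scale A (conv): 0.58 / √(0.80·0.77) = 0.74
  Scale B (conv): 0.52 / √(0.62·0.77) = 0.75
  Scale D (disc): 0.47 / √(0.79·0.77) = 0.60
Smallest convergent = 0.74. Discriminant values: 0.90, 0.60; count ≥ 0.74 → 1.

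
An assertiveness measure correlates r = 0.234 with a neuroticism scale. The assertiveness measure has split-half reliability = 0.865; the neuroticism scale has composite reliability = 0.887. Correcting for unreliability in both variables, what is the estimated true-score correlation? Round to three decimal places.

0.267

r_true = r_obs / √(r_xx · r_yy) = 0.234 / √(0.865 × 0.887) = 0.234 / √0.767255 = 0.234 / 0.8759 ≈ 0.267.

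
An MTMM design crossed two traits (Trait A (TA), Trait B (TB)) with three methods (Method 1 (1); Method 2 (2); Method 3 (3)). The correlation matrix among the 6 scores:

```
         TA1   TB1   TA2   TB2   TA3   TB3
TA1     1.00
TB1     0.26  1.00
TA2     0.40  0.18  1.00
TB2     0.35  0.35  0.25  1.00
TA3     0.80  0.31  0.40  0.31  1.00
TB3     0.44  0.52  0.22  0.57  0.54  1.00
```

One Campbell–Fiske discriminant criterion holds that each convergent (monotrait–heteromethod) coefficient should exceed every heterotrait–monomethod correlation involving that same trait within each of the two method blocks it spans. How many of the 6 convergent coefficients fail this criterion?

Each convergent coefficient versus the relevant comparison correlations:
TA (methods 1·2): 0.40 vs {0.26, 0.25} → pass.
TA (methods 1·3): 0.80 vs {0.26, 0.54} → pass.
TA (methods 2·3): 0.40 vs {0.25, 0.54} → fail.
TB (methods 1·2): 0.35 vs {0.26, 0.25} → pass.
TB (methods 1·3): 0.52 vs {0.26, 0.54} → fail.
TB (methods 2·3): 0.57 vs {0.25, 0.54} → pass.
2 of 6 fail.

2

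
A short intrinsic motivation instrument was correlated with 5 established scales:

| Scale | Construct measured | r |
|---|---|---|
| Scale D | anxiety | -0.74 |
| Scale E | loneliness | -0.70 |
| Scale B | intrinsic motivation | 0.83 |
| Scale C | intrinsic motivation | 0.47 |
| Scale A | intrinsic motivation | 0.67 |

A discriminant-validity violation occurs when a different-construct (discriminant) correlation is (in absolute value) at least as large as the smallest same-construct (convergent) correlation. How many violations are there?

2

Convergent (same construct = intrinsic motivation): Scale B, Scale C, Scale A.
Smallest convergent = 0.47. Discriminant |r|: 0.74, 0.70; count ≥ 0.47 → 2.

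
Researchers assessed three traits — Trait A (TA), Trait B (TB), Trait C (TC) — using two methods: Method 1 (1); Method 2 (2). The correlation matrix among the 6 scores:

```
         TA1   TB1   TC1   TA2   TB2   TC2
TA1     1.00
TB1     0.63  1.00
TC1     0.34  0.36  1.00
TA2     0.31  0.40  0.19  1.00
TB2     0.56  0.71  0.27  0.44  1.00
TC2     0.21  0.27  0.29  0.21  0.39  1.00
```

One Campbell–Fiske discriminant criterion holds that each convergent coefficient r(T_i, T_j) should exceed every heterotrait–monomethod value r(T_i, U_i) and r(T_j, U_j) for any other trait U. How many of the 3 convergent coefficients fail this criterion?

Convergent coefficients and their comparison sets:
TA (methods 1·2): 0.31 vs {0.63, 0.44, 0.34, 0.21} → fail.
TB (methods 1·2): 0.71 vs {0.63, 0.44, 0.36, 0.39} → pass.
TC (methods 1·2): 0.29 vs {0.34, 0.21, 0.36, 0.39} → fail.
2 of 3 fail.

2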